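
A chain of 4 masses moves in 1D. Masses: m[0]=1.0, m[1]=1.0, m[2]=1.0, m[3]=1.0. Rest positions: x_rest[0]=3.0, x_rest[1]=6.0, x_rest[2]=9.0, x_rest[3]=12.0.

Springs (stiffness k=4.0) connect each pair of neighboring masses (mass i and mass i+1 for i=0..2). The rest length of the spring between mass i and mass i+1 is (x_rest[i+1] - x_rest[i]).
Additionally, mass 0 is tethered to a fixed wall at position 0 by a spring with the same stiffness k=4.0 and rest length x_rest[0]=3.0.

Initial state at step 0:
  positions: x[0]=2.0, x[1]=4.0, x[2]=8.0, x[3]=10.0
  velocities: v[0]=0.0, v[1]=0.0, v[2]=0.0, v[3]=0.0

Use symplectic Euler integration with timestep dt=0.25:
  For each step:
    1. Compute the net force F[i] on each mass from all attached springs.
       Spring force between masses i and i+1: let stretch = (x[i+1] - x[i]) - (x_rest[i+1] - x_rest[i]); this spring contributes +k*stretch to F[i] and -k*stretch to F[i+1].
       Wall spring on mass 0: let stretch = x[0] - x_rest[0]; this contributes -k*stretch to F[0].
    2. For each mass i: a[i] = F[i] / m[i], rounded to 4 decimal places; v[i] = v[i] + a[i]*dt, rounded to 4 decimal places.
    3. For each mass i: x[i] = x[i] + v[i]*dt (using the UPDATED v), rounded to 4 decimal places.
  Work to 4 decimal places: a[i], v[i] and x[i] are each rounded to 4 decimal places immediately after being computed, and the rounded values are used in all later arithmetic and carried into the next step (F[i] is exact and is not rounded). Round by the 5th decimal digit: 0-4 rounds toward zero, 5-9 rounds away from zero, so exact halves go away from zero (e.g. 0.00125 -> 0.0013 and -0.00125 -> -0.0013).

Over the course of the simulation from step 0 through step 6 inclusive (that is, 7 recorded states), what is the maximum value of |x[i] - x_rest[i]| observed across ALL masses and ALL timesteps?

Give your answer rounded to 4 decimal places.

Step 0: x=[2.0000 4.0000 8.0000 10.0000] v=[0.0000 0.0000 0.0000 0.0000]
Step 1: x=[2.0000 4.5000 7.5000 10.2500] v=[0.0000 2.0000 -2.0000 1.0000]
Step 2: x=[2.1250 5.1250 6.9375 10.5625] v=[0.5000 2.5000 -2.2500 1.2500]
Step 3: x=[2.4688 5.4531 6.8281 10.7188] v=[1.3750 1.3125 -0.4375 0.6250]
Step 4: x=[2.9414 5.3789 7.3477 10.6524] v=[1.8905 -0.2968 2.0782 -0.2657]
Step 5: x=[3.2881 5.1875 8.2012 10.5098] v=[1.3866 -0.7655 3.4141 -0.5704]
Step 6: x=[3.2876 5.2747 8.8785 10.5401] v=[-0.0021 0.3488 2.7090 0.1210]
Max displacement = 2.1719

Answer: 2.1719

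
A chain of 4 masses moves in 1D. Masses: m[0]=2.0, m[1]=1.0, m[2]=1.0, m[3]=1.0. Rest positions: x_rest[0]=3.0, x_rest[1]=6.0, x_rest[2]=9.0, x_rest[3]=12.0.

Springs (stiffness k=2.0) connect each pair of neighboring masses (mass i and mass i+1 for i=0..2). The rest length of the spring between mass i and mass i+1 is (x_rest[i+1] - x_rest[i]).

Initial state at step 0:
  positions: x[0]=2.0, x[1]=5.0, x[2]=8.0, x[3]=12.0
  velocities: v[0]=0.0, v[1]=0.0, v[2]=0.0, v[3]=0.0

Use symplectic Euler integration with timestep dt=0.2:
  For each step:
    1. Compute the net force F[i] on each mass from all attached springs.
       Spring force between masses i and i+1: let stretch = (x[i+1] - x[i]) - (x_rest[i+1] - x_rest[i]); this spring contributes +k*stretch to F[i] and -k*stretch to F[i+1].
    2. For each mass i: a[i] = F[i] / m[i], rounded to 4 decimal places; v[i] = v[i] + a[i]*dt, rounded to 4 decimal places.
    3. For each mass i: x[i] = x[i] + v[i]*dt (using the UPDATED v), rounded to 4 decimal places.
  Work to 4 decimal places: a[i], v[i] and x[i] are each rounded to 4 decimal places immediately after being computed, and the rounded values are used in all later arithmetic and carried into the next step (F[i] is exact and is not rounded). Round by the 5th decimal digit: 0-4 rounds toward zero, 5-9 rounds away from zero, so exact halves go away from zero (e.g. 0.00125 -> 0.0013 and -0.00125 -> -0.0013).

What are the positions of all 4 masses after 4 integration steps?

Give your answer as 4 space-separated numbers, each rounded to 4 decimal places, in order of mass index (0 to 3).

Answer: 2.0017 5.0788 8.5431 11.3746

Derivation:
Step 0: x=[2.0000 5.0000 8.0000 12.0000] v=[0.0000 0.0000 0.0000 0.0000]
Step 1: x=[2.0000 5.0000 8.0800 11.9200] v=[0.0000 0.0000 0.4000 -0.4000]
Step 2: x=[2.0000 5.0064 8.2208 11.7728] v=[0.0000 0.0320 0.7040 -0.7360]
Step 3: x=[2.0003 5.0294 8.3886 11.5814] v=[0.0013 0.1152 0.8390 -0.9568]
Step 4: x=[2.0017 5.0788 8.5431 11.3746] v=[0.0071 0.2472 0.7724 -1.0339]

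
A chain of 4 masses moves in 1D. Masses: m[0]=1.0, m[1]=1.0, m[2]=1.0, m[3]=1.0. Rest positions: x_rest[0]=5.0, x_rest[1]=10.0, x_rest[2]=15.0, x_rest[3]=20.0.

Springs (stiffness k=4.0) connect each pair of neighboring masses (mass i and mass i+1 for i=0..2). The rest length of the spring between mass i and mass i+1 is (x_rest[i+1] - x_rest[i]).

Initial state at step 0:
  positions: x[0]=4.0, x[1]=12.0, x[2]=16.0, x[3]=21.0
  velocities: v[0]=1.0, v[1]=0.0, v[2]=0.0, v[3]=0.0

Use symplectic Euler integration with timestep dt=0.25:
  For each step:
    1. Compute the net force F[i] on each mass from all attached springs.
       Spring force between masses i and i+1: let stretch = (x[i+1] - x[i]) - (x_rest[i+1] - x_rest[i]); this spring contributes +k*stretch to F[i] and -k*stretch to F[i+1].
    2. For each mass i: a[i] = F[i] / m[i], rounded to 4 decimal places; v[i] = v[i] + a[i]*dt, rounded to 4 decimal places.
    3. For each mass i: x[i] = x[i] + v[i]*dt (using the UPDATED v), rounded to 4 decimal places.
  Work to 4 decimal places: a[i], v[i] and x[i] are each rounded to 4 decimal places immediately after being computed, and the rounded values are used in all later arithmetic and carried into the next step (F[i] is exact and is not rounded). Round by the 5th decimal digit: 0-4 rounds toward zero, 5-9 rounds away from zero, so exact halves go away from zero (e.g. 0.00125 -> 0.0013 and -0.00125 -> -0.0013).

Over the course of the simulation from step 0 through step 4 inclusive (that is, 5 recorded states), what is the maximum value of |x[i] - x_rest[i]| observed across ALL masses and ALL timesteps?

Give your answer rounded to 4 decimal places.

Answer: 2.3398

Derivation:
Step 0: x=[4.0000 12.0000 16.0000 21.0000] v=[1.0000 0.0000 0.0000 0.0000]
Step 1: x=[5.0000 11.0000 16.2500 21.0000] v=[4.0000 -4.0000 1.0000 0.0000]
Step 2: x=[6.2500 9.8125 16.3750 21.0625] v=[5.0000 -4.7500 0.5000 0.2500]
Step 3: x=[7.1406 9.3750 16.0313 21.2031] v=[3.5625 -1.7500 -1.3750 0.5625]
Step 4: x=[7.3398 10.0430 15.3164 21.3008] v=[0.7969 2.6719 -2.8595 0.3907]
Max displacement = 2.3398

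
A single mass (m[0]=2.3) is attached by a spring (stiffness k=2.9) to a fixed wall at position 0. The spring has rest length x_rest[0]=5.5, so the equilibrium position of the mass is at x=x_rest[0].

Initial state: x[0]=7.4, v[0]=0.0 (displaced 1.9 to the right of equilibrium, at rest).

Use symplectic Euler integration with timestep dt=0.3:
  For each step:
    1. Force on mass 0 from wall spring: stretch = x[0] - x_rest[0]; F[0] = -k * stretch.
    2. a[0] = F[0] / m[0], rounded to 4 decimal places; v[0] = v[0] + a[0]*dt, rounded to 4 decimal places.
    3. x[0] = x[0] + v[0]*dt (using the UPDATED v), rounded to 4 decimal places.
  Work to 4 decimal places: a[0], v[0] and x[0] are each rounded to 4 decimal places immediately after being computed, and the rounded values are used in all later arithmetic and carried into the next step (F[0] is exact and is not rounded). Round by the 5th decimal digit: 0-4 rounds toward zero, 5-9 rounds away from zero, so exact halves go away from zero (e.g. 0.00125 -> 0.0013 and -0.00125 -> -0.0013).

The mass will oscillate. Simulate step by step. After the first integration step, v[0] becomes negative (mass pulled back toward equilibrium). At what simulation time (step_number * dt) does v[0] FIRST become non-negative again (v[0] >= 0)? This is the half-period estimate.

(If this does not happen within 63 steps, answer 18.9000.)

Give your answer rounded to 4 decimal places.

Step 0: x=[7.4000] v=[0.0000]
Step 1: x=[7.1844] v=[-0.7187]
Step 2: x=[6.7777] v=[-1.3558]
Step 3: x=[6.2260] v=[-1.8391]
Step 4: x=[5.5919] v=[-2.1137]
Step 5: x=[4.9474] v=[-2.1485]
Step 6: x=[4.3656] v=[-1.9395]
Step 7: x=[3.9125] v=[-1.5104]
Step 8: x=[3.6395] v=[-0.9099]
Step 9: x=[3.5776] v=[-0.2062]
Step 10: x=[3.7339] v=[0.5210]
First v>=0 after going negative at step 10, time=3.0000

Answer: 3.0000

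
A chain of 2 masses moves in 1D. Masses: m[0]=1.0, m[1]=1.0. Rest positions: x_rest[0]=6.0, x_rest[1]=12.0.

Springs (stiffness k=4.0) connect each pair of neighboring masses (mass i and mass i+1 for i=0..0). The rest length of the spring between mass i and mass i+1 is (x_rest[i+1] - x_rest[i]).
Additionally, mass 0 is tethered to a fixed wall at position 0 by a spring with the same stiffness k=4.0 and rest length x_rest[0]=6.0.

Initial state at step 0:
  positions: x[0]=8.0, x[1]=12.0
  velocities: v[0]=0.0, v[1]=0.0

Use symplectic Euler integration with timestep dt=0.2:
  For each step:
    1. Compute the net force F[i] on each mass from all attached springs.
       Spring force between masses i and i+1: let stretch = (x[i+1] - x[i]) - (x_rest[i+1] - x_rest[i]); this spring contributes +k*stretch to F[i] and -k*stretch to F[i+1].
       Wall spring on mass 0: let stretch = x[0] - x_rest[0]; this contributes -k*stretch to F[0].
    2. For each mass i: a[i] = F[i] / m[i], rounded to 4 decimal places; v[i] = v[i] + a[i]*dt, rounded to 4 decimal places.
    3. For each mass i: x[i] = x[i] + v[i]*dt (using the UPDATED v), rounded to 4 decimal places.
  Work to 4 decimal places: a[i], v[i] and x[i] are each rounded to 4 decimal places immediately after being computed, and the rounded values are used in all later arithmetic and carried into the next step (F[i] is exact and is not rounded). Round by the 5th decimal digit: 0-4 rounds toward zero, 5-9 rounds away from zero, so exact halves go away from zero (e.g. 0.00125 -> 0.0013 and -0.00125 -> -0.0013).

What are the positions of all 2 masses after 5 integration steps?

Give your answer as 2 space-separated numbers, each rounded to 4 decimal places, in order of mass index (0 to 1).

Answer: 4.7605 13.0228

Derivation:
Step 0: x=[8.0000 12.0000] v=[0.0000 0.0000]
Step 1: x=[7.3600 12.3200] v=[-3.2000 1.6000]
Step 2: x=[6.3360 12.8064] v=[-5.1200 2.4320]
Step 3: x=[5.3335 13.2175] v=[-5.0125 2.0557]
Step 4: x=[4.7391 13.3272] v=[-2.9721 0.5485]
Step 5: x=[4.7605 13.0228] v=[0.1071 -1.5220]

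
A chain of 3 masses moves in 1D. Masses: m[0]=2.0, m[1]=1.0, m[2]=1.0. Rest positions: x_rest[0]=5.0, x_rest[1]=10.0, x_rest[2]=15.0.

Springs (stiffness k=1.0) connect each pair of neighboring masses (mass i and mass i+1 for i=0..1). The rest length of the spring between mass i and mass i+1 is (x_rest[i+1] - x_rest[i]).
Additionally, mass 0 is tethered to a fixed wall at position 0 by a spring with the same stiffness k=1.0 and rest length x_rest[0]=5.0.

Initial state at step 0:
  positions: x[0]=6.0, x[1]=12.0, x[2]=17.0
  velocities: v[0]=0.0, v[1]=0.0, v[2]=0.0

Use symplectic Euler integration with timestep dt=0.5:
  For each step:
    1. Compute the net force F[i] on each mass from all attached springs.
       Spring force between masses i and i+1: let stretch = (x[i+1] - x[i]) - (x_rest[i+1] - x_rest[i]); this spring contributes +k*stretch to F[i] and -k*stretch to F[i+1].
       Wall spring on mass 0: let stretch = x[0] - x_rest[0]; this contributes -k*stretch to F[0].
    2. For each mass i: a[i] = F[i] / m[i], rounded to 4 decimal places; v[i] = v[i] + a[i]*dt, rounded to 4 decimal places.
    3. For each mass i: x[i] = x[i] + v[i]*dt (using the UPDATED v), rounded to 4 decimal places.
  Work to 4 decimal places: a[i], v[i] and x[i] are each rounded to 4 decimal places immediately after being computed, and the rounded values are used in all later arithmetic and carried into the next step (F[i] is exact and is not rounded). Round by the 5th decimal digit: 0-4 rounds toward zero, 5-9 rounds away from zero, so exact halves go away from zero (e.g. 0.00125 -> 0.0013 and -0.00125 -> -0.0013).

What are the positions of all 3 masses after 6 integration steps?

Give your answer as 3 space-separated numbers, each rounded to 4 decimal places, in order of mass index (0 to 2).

Answer: 5.1546 10.5659 15.3096

Derivation:
Step 0: x=[6.0000 12.0000 17.0000] v=[0.0000 0.0000 0.0000]
Step 1: x=[6.0000 11.7500 17.0000] v=[0.0000 -0.5000 0.0000]
Step 2: x=[5.9688 11.3750 16.9375] v=[-0.0625 -0.7500 -0.1250]
Step 3: x=[5.8672 11.0391 16.7344] v=[-0.2032 -0.6719 -0.4063]
Step 4: x=[5.6787 10.8340 16.3574] v=[-0.3771 -0.4102 -0.7540]
Step 5: x=[5.4247 10.7209 15.8496] v=[-0.5080 -0.2262 -1.0157]
Step 6: x=[5.1546 10.5659 15.3096] v=[-0.5402 -0.3100 -1.0801]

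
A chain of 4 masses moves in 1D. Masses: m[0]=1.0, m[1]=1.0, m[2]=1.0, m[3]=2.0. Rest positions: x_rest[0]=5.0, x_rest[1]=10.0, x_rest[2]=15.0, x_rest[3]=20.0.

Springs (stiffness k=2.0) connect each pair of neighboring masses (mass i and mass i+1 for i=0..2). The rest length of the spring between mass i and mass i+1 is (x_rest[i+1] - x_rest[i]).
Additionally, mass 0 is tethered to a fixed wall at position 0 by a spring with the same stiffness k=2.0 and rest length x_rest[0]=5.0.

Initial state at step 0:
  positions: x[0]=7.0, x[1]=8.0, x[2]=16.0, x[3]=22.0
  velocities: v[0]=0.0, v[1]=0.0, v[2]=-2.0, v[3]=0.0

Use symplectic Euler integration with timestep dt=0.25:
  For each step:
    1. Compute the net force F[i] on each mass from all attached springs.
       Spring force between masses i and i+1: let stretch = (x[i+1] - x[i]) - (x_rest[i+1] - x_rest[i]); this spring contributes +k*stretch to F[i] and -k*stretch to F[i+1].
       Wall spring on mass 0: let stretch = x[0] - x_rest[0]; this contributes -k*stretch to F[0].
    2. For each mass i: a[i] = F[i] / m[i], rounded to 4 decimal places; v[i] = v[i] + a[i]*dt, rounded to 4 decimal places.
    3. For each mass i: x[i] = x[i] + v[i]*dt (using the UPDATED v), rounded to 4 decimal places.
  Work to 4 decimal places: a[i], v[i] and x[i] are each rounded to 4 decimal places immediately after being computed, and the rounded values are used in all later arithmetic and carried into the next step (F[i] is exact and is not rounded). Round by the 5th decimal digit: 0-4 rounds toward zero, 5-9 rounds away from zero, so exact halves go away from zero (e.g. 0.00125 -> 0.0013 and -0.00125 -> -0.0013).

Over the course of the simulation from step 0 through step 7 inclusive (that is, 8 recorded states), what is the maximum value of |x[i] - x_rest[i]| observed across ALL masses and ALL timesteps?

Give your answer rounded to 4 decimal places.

Step 0: x=[7.0000 8.0000 16.0000 22.0000] v=[0.0000 0.0000 -2.0000 0.0000]
Step 1: x=[6.2500 8.8750 15.2500 21.9375] v=[-3.0000 3.5000 -3.0000 -0.2500]
Step 2: x=[5.0469 10.2188 14.5391 21.7695] v=[-4.8125 5.3750 -2.8438 -0.6719]
Step 3: x=[3.8594 11.4561 14.1919 21.4621] v=[-4.7500 4.9492 -1.3888 -1.2295]
Step 4: x=[3.1391 12.0858 14.4115 21.0128] v=[-2.8814 2.5188 0.8784 -1.7971]
Step 5: x=[3.1447 11.8879 15.1656 20.4635] v=[0.0224 -0.7917 3.0162 -2.1974]
Step 6: x=[3.8501 11.0068 16.1722 19.8955] v=[2.8217 -3.5245 4.0263 -2.2719]
Step 7: x=[4.9689 9.8768 16.9985 19.4073] v=[4.4750 -4.5202 3.3053 -1.9527]
Max displacement = 2.0858

Answer: 2.0858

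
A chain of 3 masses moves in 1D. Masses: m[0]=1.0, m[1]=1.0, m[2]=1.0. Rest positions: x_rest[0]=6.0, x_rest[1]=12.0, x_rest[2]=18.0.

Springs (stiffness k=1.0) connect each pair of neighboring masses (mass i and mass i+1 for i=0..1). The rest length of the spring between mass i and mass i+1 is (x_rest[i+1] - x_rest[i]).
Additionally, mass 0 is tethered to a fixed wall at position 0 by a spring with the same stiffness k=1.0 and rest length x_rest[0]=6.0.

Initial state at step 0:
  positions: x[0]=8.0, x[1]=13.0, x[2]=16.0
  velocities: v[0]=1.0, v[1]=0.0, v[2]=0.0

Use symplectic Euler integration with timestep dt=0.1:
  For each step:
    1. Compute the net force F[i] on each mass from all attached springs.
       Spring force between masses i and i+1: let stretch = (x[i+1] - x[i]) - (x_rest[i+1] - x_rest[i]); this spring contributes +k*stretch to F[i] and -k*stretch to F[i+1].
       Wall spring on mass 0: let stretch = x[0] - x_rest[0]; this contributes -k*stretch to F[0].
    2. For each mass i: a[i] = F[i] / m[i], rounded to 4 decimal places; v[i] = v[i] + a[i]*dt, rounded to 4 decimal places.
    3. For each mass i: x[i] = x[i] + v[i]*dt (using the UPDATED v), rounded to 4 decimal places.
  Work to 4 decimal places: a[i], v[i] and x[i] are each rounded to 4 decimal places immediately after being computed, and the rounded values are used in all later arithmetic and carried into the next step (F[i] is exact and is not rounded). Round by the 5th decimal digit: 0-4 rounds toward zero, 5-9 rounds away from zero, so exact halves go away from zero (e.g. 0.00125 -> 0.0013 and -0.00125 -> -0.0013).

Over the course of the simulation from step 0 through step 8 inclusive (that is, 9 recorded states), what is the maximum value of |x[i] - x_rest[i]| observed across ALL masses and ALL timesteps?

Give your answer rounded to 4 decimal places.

Answer: 2.1141

Derivation:
Step 0: x=[8.0000 13.0000 16.0000] v=[1.0000 0.0000 0.0000]
Step 1: x=[8.0700 12.9800 16.0300] v=[0.7000 -0.2000 0.3000]
Step 2: x=[8.1084 12.9414 16.0895] v=[0.3840 -0.3860 0.5950]
Step 3: x=[8.1141 12.8860 16.1775] v=[0.0565 -0.5545 0.8802]
Step 4: x=[8.0863 12.8158 16.2926] v=[-0.2777 -0.7025 1.1511]
Step 5: x=[8.0250 12.7330 16.4329] v=[-0.6134 -0.8278 1.4034]
Step 6: x=[7.9305 12.6401 16.5962] v=[-0.9451 -0.9286 1.6334]
Step 7: x=[7.8038 12.5397 16.7800] v=[-1.2672 -1.0040 1.8378]
Step 8: x=[7.6464 12.4343 16.9814] v=[-1.5740 -1.0536 2.0138]
Max displacement = 2.1141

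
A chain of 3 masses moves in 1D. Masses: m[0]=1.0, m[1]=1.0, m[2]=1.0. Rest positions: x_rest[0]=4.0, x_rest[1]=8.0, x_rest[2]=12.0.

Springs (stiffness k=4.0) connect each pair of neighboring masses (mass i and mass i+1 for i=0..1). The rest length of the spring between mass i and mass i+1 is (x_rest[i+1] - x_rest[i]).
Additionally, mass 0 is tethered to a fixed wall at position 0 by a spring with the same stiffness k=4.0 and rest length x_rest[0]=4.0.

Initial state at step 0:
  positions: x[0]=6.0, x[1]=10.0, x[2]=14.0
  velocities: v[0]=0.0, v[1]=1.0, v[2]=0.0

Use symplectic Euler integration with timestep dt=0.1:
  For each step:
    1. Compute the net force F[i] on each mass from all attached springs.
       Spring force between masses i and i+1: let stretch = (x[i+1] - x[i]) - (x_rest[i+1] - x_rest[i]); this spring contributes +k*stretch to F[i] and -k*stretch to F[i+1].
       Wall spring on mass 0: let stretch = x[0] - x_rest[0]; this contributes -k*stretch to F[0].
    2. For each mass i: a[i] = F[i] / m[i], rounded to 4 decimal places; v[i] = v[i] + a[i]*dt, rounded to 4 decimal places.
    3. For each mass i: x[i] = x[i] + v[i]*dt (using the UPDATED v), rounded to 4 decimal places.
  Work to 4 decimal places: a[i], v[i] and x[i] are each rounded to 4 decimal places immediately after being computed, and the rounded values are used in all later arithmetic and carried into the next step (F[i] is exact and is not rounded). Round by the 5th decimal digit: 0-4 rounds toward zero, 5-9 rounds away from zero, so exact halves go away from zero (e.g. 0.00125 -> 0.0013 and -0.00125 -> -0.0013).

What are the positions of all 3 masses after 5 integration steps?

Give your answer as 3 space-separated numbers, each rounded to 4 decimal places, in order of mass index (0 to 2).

Answer: 5.0739 10.2609 14.0670

Derivation:
Step 0: x=[6.0000 10.0000 14.0000] v=[0.0000 1.0000 0.0000]
Step 1: x=[5.9200 10.1000 14.0000] v=[-0.8000 1.0000 0.0000]
Step 2: x=[5.7704 10.1888 14.0040] v=[-1.4960 0.8880 0.0400]
Step 3: x=[5.5667 10.2535 14.0154] v=[-2.0368 0.6467 0.1139]
Step 4: x=[5.3278 10.2812 14.0363] v=[-2.3888 0.2767 0.2091]
Step 5: x=[5.0739 10.2609 14.0670] v=[-2.5386 -0.2026 0.3071]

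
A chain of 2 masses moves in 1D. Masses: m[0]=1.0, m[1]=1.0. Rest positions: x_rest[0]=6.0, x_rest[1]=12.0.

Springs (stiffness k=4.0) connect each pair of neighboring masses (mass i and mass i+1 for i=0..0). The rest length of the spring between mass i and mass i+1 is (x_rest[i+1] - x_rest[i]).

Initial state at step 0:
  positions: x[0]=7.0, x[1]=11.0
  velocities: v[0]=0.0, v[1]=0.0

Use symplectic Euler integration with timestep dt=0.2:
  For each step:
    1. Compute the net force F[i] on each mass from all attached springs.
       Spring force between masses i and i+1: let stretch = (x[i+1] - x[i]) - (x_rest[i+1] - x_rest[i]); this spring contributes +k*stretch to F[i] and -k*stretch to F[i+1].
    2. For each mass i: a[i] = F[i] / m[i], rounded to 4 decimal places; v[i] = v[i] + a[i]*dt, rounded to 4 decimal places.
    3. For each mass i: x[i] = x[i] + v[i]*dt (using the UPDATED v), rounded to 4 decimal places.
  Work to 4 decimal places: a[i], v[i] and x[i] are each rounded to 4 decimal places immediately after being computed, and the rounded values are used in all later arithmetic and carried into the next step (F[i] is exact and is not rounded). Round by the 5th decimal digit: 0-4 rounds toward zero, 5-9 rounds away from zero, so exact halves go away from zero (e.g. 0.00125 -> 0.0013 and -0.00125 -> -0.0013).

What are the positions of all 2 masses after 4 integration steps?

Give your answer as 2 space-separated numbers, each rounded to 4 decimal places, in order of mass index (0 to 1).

Step 0: x=[7.0000 11.0000] v=[0.0000 0.0000]
Step 1: x=[6.6800 11.3200] v=[-1.6000 1.6000]
Step 2: x=[6.1424 11.8576] v=[-2.6880 2.6880]
Step 3: x=[5.5592 12.4408] v=[-2.9158 2.9158]
Step 4: x=[5.1171 12.8829] v=[-2.2105 2.2105]

Answer: 5.1171 12.8829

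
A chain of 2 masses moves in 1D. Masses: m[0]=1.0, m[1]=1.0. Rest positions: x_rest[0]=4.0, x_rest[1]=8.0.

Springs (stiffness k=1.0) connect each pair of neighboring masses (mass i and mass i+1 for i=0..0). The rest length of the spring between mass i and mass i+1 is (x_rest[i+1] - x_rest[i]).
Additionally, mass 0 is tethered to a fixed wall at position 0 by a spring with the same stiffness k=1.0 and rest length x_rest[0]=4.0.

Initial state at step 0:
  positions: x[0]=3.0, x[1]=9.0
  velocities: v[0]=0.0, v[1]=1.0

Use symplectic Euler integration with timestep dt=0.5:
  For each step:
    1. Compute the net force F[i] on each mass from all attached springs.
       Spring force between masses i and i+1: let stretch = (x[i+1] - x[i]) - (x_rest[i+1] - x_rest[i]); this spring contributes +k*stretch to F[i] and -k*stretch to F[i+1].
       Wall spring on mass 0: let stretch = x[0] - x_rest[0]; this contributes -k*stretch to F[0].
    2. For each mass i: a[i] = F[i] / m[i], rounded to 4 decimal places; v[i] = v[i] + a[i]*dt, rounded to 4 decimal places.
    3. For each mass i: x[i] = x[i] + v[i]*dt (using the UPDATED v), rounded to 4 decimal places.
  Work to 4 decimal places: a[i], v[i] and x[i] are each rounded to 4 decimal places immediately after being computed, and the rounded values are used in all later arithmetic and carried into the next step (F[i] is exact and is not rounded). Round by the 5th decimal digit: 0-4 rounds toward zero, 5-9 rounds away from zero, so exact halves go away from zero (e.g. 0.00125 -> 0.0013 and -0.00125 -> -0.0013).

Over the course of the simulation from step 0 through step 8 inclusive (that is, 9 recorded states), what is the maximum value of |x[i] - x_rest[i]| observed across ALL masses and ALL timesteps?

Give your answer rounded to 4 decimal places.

Step 0: x=[3.0000 9.0000] v=[0.0000 1.0000]
Step 1: x=[3.7500 9.0000] v=[1.5000 0.0000]
Step 2: x=[4.8750 8.6875] v=[2.2500 -0.6250]
Step 3: x=[5.7344 8.4219] v=[1.7188 -0.5313]
Step 4: x=[5.8321 8.4844] v=[0.1954 0.1250]
Step 5: x=[5.1349 8.8839] v=[-1.3945 0.7989]
Step 6: x=[4.0912 9.3461] v=[-2.0875 0.9244]
Step 7: x=[3.3384 9.4946] v=[-1.5057 0.2970]
Step 8: x=[3.2900 9.1041] v=[-0.0968 -0.7811]
Max displacement = 1.8321

Answer: 1.8321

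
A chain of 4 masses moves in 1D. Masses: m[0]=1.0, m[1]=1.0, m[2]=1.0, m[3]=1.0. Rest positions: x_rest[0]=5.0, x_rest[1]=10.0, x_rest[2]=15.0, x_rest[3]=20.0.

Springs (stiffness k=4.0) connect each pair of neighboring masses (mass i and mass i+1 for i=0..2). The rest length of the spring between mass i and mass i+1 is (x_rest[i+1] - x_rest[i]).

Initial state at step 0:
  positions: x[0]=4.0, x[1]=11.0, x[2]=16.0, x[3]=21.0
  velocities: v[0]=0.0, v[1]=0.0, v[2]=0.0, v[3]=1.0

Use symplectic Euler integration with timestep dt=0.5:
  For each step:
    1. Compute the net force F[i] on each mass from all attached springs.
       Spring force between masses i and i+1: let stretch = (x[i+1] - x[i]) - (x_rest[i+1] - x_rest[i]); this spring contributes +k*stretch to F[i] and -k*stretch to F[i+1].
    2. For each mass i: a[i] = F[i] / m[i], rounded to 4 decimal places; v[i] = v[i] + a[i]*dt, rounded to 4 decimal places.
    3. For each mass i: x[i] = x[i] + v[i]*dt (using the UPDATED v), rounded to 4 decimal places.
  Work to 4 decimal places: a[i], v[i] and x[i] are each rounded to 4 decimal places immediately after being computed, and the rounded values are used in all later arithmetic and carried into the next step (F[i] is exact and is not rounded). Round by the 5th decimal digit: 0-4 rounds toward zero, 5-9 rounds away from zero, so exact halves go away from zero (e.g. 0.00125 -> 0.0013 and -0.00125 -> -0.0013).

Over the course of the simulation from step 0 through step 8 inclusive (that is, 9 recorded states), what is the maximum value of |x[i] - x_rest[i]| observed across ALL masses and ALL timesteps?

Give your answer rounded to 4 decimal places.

Step 0: x=[4.0000 11.0000 16.0000 21.0000] v=[0.0000 0.0000 0.0000 1.0000]
Step 1: x=[6.0000 9.0000 16.0000 21.5000] v=[4.0000 -4.0000 0.0000 1.0000]
Step 2: x=[6.0000 11.0000 14.5000 21.5000] v=[0.0000 4.0000 -3.0000 0.0000]
Step 3: x=[6.0000 11.5000 16.5000 19.5000] v=[0.0000 1.0000 4.0000 -4.0000]
Step 4: x=[6.5000 11.5000 16.5000 19.5000] v=[1.0000 0.0000 0.0000 0.0000]
Step 5: x=[7.0000 11.5000 14.5000 21.5000] v=[1.0000 0.0000 -4.0000 4.0000]
Step 6: x=[7.0000 10.0000 16.5000 21.5000] v=[0.0000 -3.0000 4.0000 0.0000]
Step 7: x=[5.0000 12.0000 17.0000 21.5000] v=[-4.0000 4.0000 1.0000 0.0000]
Step 8: x=[5.0000 12.0000 17.0000 22.0000] v=[0.0000 0.0000 0.0000 1.0000]
Max displacement = 2.0000

Answer: 2.0000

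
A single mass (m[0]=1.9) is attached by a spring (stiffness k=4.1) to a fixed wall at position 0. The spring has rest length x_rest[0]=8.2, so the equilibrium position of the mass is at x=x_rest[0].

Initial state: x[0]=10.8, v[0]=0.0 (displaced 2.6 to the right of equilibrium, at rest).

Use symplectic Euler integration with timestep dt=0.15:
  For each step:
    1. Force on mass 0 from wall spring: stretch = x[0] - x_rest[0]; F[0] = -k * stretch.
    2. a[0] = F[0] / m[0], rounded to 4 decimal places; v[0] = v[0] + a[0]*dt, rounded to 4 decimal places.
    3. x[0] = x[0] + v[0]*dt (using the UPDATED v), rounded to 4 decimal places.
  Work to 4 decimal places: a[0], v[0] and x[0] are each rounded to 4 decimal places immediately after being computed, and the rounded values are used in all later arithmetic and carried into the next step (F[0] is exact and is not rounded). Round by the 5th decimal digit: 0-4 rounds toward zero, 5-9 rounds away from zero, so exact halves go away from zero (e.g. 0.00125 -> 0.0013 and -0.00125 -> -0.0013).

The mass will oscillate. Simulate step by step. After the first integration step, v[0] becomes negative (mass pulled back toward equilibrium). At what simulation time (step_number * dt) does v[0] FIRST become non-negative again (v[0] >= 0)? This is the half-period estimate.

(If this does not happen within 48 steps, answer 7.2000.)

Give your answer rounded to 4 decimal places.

Step 0: x=[10.8000] v=[0.0000]
Step 1: x=[10.6738] v=[-0.8416]
Step 2: x=[10.4275] v=[-1.6423]
Step 3: x=[10.0730] v=[-2.3633]
Step 4: x=[9.6276] v=[-2.9696]
Step 5: x=[9.1128] v=[-3.4317]
Step 6: x=[8.5537] v=[-3.7272]
Step 7: x=[7.9774] v=[-3.8417]
Step 8: x=[7.4119] v=[-3.7697]
Step 9: x=[6.8847] v=[-3.5146]
Step 10: x=[6.4214] v=[-3.0889]
Step 11: x=[6.0444] v=[-2.5132]
Step 12: x=[5.7721] v=[-1.8155]
Step 13: x=[5.6177] v=[-1.0296]
Step 14: x=[5.5886] v=[-0.1938]
Step 15: x=[5.6863] v=[0.6515]
First v>=0 after going negative at step 15, time=2.2500

Answer: 2.2500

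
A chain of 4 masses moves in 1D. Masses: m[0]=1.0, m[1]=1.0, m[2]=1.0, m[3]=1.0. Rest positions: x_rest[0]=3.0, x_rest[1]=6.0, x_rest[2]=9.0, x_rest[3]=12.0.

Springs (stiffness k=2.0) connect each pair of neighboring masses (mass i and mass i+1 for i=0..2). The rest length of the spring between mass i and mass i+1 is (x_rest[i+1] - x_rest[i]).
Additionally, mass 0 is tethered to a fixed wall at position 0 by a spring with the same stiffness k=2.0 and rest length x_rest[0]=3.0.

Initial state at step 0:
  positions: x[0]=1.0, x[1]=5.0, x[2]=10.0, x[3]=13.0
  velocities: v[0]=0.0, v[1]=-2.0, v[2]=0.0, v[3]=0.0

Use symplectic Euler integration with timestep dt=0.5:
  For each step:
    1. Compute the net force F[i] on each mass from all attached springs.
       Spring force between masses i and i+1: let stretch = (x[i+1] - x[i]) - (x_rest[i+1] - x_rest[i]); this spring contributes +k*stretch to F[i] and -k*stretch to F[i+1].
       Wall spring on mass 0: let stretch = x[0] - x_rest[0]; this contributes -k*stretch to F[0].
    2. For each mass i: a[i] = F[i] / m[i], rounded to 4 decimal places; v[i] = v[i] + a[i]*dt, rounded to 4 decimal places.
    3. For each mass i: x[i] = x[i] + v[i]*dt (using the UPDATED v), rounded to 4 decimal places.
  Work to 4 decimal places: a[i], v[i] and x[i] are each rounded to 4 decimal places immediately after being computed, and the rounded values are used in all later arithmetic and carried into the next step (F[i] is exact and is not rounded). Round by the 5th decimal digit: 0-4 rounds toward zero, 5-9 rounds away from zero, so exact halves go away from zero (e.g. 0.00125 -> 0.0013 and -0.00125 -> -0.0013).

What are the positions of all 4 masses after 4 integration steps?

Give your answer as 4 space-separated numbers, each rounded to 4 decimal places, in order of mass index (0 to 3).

Step 0: x=[1.0000 5.0000 10.0000 13.0000] v=[0.0000 -2.0000 0.0000 0.0000]
Step 1: x=[2.5000 4.5000 9.0000 13.0000] v=[3.0000 -1.0000 -2.0000 0.0000]
Step 2: x=[3.7500 5.2500 7.7500 12.5000] v=[2.5000 1.5000 -2.5000 -1.0000]
Step 3: x=[3.8750 6.5000 7.6250 11.1250] v=[0.2500 2.5000 -0.2500 -2.7500]
Step 4: x=[3.3750 7.0000 8.6875 9.5000] v=[-1.0000 1.0000 2.1250 -3.2500]

Answer: 3.3750 7.0000 8.6875 9.5000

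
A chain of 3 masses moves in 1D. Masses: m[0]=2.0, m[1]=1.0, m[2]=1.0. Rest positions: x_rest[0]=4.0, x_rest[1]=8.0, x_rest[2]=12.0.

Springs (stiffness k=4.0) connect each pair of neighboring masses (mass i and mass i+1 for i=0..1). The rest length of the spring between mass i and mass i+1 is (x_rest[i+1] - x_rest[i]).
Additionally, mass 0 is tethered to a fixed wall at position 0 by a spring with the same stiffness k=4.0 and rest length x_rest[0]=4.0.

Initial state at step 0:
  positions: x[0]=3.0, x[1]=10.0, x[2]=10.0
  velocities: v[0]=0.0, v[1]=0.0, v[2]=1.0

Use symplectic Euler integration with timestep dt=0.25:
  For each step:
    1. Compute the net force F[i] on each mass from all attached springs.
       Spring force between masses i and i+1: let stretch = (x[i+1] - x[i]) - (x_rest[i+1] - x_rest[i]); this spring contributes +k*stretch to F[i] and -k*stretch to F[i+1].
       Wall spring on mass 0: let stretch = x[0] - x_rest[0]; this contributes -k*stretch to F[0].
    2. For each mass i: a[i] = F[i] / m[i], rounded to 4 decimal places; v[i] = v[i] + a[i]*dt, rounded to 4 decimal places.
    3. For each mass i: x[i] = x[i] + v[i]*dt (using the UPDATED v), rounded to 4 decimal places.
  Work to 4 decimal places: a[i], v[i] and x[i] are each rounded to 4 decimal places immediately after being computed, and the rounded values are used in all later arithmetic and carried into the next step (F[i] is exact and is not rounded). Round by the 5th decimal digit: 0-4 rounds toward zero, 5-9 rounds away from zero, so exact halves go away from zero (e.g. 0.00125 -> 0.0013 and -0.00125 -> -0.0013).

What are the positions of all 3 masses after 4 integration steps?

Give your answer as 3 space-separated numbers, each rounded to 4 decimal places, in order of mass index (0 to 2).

Answer: 4.4073 6.0703 13.2793

Derivation:
Step 0: x=[3.0000 10.0000 10.0000] v=[0.0000 0.0000 1.0000]
Step 1: x=[3.5000 8.2500 11.2500] v=[2.0000 -7.0000 5.0000]
Step 2: x=[4.1563 6.0625 12.7500] v=[2.6250 -8.7500 6.0000]
Step 3: x=[4.5313 5.0703 13.5781] v=[1.5000 -3.9687 3.3125]
Step 4: x=[4.4073 6.0703 13.2793] v=[-0.4962 4.0001 -1.1953]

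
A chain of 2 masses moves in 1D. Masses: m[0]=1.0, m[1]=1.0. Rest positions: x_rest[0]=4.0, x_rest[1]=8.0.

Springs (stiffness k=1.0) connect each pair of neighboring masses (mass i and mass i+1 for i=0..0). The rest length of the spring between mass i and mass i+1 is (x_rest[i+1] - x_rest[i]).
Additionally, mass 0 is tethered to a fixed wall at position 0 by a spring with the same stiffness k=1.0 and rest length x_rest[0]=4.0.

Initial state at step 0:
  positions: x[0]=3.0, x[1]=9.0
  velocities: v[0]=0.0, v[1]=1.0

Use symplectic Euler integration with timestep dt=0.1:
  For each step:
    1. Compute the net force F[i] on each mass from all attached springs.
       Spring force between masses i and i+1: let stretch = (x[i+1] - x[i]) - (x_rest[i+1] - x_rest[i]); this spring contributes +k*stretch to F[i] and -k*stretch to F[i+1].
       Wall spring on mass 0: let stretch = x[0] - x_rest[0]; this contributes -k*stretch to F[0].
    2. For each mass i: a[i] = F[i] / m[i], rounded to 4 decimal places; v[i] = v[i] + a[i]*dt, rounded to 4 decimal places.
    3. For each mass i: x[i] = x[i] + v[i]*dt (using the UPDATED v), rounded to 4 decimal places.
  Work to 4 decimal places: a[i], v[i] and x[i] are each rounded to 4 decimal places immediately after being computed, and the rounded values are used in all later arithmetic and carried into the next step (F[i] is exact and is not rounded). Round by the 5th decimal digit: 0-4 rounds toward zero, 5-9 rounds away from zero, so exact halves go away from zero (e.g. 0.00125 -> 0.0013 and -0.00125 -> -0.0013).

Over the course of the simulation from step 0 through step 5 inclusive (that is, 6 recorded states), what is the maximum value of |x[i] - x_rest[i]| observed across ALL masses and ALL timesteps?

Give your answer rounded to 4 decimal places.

Answer: 1.1975

Derivation:
Step 0: x=[3.0000 9.0000] v=[0.0000 1.0000]
Step 1: x=[3.0300 9.0800] v=[0.3000 0.8000]
Step 2: x=[3.0902 9.1395] v=[0.6020 0.5950]
Step 3: x=[3.1800 9.1785] v=[0.8979 0.3901]
Step 4: x=[3.2980 9.1975] v=[1.1798 0.1903]
Step 5: x=[3.4420 9.1975] v=[1.4400 0.0004]
Max displacement = 1.1975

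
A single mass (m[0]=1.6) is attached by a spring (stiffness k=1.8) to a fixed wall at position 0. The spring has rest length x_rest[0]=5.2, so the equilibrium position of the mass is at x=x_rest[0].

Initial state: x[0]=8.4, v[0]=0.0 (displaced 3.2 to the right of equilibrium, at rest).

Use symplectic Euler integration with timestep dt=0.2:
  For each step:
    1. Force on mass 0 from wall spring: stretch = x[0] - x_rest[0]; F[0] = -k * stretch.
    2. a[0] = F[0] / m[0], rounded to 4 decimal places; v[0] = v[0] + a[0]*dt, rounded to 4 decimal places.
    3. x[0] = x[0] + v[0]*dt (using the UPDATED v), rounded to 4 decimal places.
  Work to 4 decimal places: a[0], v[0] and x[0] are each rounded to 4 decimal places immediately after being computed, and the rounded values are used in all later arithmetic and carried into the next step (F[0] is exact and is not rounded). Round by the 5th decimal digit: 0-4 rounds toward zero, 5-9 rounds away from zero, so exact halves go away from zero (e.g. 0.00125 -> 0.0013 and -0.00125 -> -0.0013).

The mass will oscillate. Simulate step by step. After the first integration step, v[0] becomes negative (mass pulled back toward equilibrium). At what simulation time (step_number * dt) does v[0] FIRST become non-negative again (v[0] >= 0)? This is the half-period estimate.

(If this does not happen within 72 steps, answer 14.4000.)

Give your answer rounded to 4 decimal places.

Step 0: x=[8.4000] v=[0.0000]
Step 1: x=[8.2560] v=[-0.7200]
Step 2: x=[7.9745] v=[-1.4076]
Step 3: x=[7.5681] v=[-2.0319]
Step 4: x=[7.0552] v=[-2.5647]
Step 5: x=[6.4588] v=[-2.9821]
Step 6: x=[5.8057] v=[-3.2653]
Step 7: x=[5.1254] v=[-3.4016]
Step 8: x=[4.4484] v=[-3.3848]
Step 9: x=[3.8053] v=[-3.2157]
Step 10: x=[3.2249] v=[-2.9019]
Step 11: x=[2.7334] v=[-2.4575]
Step 12: x=[2.3529] v=[-1.9025]
Step 13: x=[2.1005] v=[-1.2619]
Step 14: x=[1.9876] v=[-0.5645]
Step 15: x=[2.0193] v=[0.1583]
First v>=0 after going negative at step 15, time=3.0000

Answer: 3.0000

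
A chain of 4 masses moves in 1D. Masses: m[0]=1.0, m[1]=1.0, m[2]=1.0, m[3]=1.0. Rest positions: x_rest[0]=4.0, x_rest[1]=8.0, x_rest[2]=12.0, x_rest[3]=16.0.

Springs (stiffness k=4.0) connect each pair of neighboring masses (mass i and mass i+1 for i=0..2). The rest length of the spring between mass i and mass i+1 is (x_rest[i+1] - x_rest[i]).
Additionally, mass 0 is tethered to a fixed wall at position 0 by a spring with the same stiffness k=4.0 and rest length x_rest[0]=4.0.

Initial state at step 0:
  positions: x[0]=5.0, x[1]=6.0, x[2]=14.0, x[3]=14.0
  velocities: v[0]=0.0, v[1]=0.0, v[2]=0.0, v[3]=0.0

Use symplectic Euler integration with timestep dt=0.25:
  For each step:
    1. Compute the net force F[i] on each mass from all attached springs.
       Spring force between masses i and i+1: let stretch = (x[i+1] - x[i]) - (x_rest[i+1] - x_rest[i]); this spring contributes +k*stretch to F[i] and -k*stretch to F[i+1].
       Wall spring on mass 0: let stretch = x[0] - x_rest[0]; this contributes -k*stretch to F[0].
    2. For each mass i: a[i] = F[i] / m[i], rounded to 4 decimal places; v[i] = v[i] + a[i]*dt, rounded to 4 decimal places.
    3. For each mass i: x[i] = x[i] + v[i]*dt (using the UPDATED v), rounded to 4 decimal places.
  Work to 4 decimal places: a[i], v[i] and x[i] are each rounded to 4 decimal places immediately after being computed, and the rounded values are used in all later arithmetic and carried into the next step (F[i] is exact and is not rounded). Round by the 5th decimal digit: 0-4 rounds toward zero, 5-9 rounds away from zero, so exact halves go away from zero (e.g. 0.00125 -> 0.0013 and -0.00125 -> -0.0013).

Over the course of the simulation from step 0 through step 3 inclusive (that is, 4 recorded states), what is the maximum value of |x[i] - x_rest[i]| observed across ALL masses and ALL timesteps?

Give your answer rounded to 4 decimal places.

Answer: 3.0000

Derivation:
Step 0: x=[5.0000 6.0000 14.0000 14.0000] v=[0.0000 0.0000 0.0000 0.0000]
Step 1: x=[4.0000 7.7500 12.0000 15.0000] v=[-4.0000 7.0000 -8.0000 4.0000]
Step 2: x=[2.9375 9.6250 9.6875 16.2500] v=[-4.2500 7.5000 -9.2500 5.0000]
Step 3: x=[2.8125 9.8438 9.0000 16.8594] v=[-0.5000 0.8750 -2.7500 2.4375]
Max displacement = 3.0000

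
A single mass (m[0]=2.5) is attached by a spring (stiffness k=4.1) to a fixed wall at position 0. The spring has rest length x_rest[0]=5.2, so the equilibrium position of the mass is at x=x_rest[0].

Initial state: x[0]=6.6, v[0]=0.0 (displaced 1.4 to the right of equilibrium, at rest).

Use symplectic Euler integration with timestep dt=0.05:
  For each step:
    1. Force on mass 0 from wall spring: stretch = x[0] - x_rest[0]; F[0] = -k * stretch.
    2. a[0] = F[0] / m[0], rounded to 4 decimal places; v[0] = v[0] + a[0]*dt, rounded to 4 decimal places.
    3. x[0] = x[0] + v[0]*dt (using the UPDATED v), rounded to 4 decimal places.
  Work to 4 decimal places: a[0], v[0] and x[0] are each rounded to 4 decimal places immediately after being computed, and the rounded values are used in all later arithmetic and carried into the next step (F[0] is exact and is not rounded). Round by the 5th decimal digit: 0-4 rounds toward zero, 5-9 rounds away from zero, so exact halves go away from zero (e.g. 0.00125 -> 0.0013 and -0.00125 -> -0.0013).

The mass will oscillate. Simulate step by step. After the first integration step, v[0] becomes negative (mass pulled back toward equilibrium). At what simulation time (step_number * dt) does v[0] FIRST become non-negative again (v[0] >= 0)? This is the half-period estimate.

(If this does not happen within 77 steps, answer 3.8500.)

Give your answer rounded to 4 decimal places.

Answer: 2.5000

Derivation:
Step 0: x=[6.6000] v=[0.0000]
Step 1: x=[6.5943] v=[-0.1148]
Step 2: x=[6.5828] v=[-0.2291]
Step 3: x=[6.5657] v=[-0.3425]
Step 4: x=[6.5430] v=[-0.4545]
Step 5: x=[6.5148] v=[-0.5646]
Step 6: x=[6.4812] v=[-0.6724]
Step 7: x=[6.4423] v=[-0.7775]
Step 8: x=[6.3983] v=[-0.8794]
Step 9: x=[6.3494] v=[-0.9777]
Step 10: x=[6.2958] v=[-1.0720]
Step 11: x=[6.2377] v=[-1.1619]
Step 12: x=[6.1754] v=[-1.2470]
Step 13: x=[6.1091] v=[-1.3270]
Step 14: x=[6.0390] v=[-1.4015]
Step 15: x=[5.9655] v=[-1.4703]
Step 16: x=[5.8888] v=[-1.5331]
Step 17: x=[5.8093] v=[-1.5896]
Step 18: x=[5.7273] v=[-1.6396]
Step 19: x=[5.6432] v=[-1.6828]
Step 20: x=[5.5572] v=[-1.7191]
Step 21: x=[5.4698] v=[-1.7484]
Step 22: x=[5.3813] v=[-1.7705]
Step 23: x=[5.2920] v=[-1.7854]
Step 24: x=[5.2024] v=[-1.7929]
Step 25: x=[5.1127] v=[-1.7931]
Step 26: x=[5.0234] v=[-1.7859]
Step 27: x=[4.9348] v=[-1.7714]
Step 28: x=[4.8473] v=[-1.7497]
Step 29: x=[4.7613] v=[-1.7208]
Step 30: x=[4.6771] v=[-1.6848]
Step 31: x=[4.5950] v=[-1.6419]
Step 32: x=[4.5154] v=[-1.5923]
Step 33: x=[4.4386] v=[-1.5362]
Step 34: x=[4.3649] v=[-1.4738]
Step 35: x=[4.2946] v=[-1.4053]
Step 36: x=[4.2280] v=[-1.3311]
Step 37: x=[4.1654] v=[-1.2514]
Step 38: x=[4.1071] v=[-1.1666]
Step 39: x=[4.0533] v=[-1.0770]
Step 40: x=[4.0042] v=[-0.9830]
Step 41: x=[3.9600] v=[-0.8849]
Step 42: x=[3.9208] v=[-0.7832]
Step 43: x=[3.8869] v=[-0.6783]
Step 44: x=[3.8584] v=[-0.5706]
Step 45: x=[3.8354] v=[-0.4606]
Step 46: x=[3.8180] v=[-0.3487]
Step 47: x=[3.8062] v=[-0.2354]
Step 48: x=[3.8001] v=[-0.1211]
Step 49: x=[3.7998] v=[-0.0063]
Step 50: x=[3.8052] v=[0.1085]
First v>=0 after going negative at step 50, time=2.5000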